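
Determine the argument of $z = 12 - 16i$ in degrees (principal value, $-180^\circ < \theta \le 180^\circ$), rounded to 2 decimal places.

θ = arctan(b/a) = arctan(-16/12) (quadrant-adjusted) = -53.13°


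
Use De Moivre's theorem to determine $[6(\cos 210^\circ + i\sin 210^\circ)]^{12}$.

By De Moivre: z^n = r^n(cos(nθ) + i sin(nθ))
= 6^12(cos(12*210°) + i sin(12*210°))
= 2176782336(cos 0° + i sin 0°)
= 2176782336


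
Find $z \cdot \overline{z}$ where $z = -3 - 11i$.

z * conjugate(z) = |z|^2 = a^2 + b^2
= (-3)^2 + (-11)^2 = 130


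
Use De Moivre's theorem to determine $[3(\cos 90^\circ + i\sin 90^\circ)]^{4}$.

By De Moivre: z^n = r^n(cos(nθ) + i sin(nθ))
= 3^4(cos(4*90°) + i sin(4*90°))
= 81(cos 0° + i sin 0°)
= 81


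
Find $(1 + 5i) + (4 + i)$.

(1 + 4) + (5 + 1)i = 5 + 6i


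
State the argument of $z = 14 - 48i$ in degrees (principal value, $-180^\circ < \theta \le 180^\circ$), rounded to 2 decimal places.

θ = arctan(b/a) = arctan(-48/14) (quadrant-adjusted) = -73.74°


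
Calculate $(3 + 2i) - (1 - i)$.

(3 - 1) + (2 - (-1))i = 2 + 3i


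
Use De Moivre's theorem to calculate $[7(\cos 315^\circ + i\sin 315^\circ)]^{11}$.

By De Moivre: z^n = r^n(cos(nθ) + i sin(nθ))
= 7^11(cos(11*315°) + i sin(11*315°))
= 1977326743(cos 225° + i sin 225°)
= -1977326743*sqrt(2)/2 - (1977326743*sqrt(2)/2)i


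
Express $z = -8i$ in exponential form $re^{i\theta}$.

r = |z| = sqrt((0)^2 + (-8)^2) = sqrt(0 + 64) = sqrt(64) = 8
a = 0 and b < 0, so z lies on the negative imaginary axis: θ = -90° = -π/2
z = 8e^(-i*π/2)


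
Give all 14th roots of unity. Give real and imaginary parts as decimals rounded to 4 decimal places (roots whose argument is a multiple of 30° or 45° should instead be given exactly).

ω_k = e^(2πik/14) = cos(2πk/14) + i sin(2πk/14) for k = 0, 1, ..., 13
Roots: 1, 0.9010 + 0.4339i, 0.6235 + 0.7818i, 0.2225 + 0.9749i, -0.2225 + 0.9749i, -0.6235 + 0.7818i, -0.9010 + 0.4339i, -1, -0.9010 - 0.4339i, -0.6235 - 0.7818i, -0.2225 - 0.9749i, 0.2225 - 0.9749i, 0.6235 - 0.7818i, 0.9010 - 0.4339i


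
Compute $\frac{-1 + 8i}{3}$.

Divisor is real, so divide each part by 3:
= -1/3 + (8/3)i


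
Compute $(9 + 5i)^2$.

(a + bi)^2 = a^2 - b^2 + 2abi
= 9^2 - 5^2 + 2*9*5i
= 56 + 90i


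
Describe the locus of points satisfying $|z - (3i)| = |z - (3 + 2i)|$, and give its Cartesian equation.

|z - z1| = |z - z2| means z is equidistant from z1 and z2,
i.e. the perpendicular bisector of the segment from (0, 3) to (3, 2) (midpoint (3/2, 5/2)).
With z = x + yi, square both sides:
(x - 0)^2 + (y - 3)^2 = (x - 3)^2 + (y - 2)^2
The x^2 and y^2 terms cancel: 6x + (-2)y = 13 - 9 = 4
Simplify: 3x - y = 2
Locus: Perpendicular bisector of the segment from (0, 3) to (3, 2): the line 3x - y = 2


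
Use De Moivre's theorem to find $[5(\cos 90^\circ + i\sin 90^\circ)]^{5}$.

By De Moivre: z^n = r^n(cos(nθ) + i sin(nθ))
= 5^5(cos(5*90°) + i sin(5*90°))
= 3125(cos 90° + i sin 90°)
= 3125i


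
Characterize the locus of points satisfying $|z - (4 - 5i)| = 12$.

|z - z0| = r describes a circle centered at z0 with radius r
Here z0 = 4 - 5i and r = 12
Locus: Circle centered at (4, -5) with radius 12


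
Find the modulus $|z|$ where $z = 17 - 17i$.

|z| = sqrt(a^2 + b^2) = sqrt(17^2 + (-17)^2) = sqrt(578) = sqrt(578)


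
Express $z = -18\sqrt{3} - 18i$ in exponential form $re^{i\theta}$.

r = |z| = sqrt((-18*sqrt(3))^2 + (-18)^2) = sqrt(972 + 324) = sqrt(1296) = 36
θ = arctan(b/a) = arctan(-18/-31.1769) (quadrant-adjusted) = 210° = 7π/6
z = 36e^(i*7π/6)


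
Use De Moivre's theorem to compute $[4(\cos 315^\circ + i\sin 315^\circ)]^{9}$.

By De Moivre: z^n = r^n(cos(nθ) + i sin(nθ))
= 4^9(cos(9*315°) + i sin(9*315°))
= 262144(cos 315° + i sin 315°)
= 131072*sqrt(2) - 131072*sqrt(2)i


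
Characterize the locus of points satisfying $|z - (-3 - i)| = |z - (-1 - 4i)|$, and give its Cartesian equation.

|z - z1| = |z - z2| means z is equidistant from z1 and z2,
i.e. the perpendicular bisector of the segment from (-3, -1) to (-1, -4) (midpoint (-2, -5/2)).
With z = x + yi, square both sides:
(x - (-3))^2 + (y - (-1))^2 = (x - (-1))^2 + (y - (-4))^2
The x^2 and y^2 terms cancel: 4x + (-6)y = 17 - 10 = 7
Simplify: 4x - 6y = 7
Locus: Perpendicular bisector of the segment from (-3, -1) to (-1, -4): the line 4x - 6y = 7


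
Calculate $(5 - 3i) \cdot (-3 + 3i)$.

(a1*a2 - b1*b2) + (a1*b2 + b1*a2)i
= (-15 - (-9)) + (15 + 9)i
= -6 + 24i


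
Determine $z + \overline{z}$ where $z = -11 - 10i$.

z + conjugate(z) = (a + bi) + (a - bi) = 2a
= 2 * (-11) = -22


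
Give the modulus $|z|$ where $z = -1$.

|z| = sqrt(a^2 + b^2) = sqrt((-1)^2 + 0^2) = sqrt(1) = 1


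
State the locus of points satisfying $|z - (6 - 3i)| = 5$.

|z - z0| = r describes a circle centered at z0 with radius r
Here z0 = 6 - 3i and r = 5
Locus: Circle centered at (6, -3) with radius 5


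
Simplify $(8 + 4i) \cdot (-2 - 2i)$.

(a1*a2 - b1*b2) + (a1*b2 + b1*a2)i
= (-16 - (-8)) + (-16 + (-8))i
= -8 - 24i


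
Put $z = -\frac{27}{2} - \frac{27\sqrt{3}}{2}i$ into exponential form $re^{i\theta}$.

r = |z| = sqrt((-27/2)^2 + (-27*sqrt(3)/2)^2) = sqrt(729/4 + 2187/4) = sqrt(729) = 27
θ = arctan(b/a) = arctan(-23.3827/-13.5) (quadrant-adjusted) = -120° = -2π/3
z = 27e^(-i*2π/3)


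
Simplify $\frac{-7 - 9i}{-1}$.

Divisor is real, so divide each part by -1:
= 7 + 9i


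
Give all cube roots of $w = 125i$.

|w| = 125, arg(w) = 90°
Root modulus = 125^(1/3) = 5
Root arguments: θ_k = (90° + 360°k)/3 for k = 0, 1, ..., 2
Roots: 5*sqrt(3)/2 + (5/2)i, -5*sqrt(3)/2 + (5/2)i, -5i


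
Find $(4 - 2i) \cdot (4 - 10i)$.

(a1*a2 - b1*b2) + (a1*b2 + b1*a2)i
= (16 - 20) + (-40 + (-8))i
= -4 - 48i


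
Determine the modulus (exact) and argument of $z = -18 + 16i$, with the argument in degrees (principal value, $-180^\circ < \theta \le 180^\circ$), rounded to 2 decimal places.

|z| = sqrt((-18)^2 + 16^2) = sqrt(580)
arg(z) = arctan(b/a) = arctan(16/-18) (quadrant-adjusted) = 138.37°


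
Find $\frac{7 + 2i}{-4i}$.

Multiply numerator and denominator by conjugate (4i):
= (7 + 2i)(4i) / (0^2 + (-4)^2)
= (-8 + 28i) / 16
Divide through by 4: (-2 + 7i) / 4
= -1/2 + (7/4)i


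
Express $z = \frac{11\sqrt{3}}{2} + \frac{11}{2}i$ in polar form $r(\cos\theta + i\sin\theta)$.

r = |z| = sqrt(a^2 + b^2) = sqrt((11*sqrt(3)/2)^2 + (11/2)^2) = sqrt(363/4 + 121/4) = sqrt(121) = 11
θ = arctan(b/a) = arctan(5.5/9.5263) (quadrant-adjusted) = 30°
z = 11(cos 30° + i sin 30°)


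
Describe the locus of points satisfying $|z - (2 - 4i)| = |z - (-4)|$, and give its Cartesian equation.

|z - z1| = |z - z2| means z is equidistant from z1 and z2,
i.e. the perpendicular bisector of the segment from (2, -4) to (-4, 0) (midpoint (-1, -2)).
With z = x + yi, square both sides:
(x - 2)^2 + (y - (-4))^2 = (x - (-4))^2 + (y - 0)^2
The x^2 and y^2 terms cancel: -12x + 8y = 16 - 20 = -4
Simplify: 3x - 2y = 1
Locus: Perpendicular bisector of the segment from (2, -4) to (-4, 0): the line 3x - 2y = 1


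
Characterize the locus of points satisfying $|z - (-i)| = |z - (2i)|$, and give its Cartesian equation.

|z - z1| = |z - z2| means z is equidistant from z1 and z2,
i.e. the perpendicular bisector of the segment from (0, -1) to (0, 2) (midpoint (0, 1/2)).
With z = x + yi, square both sides:
(x - 0)^2 + (y - (-1))^2 = (x - 0)^2 + (y - 2)^2
The x^2 and y^2 terms cancel: 0x + 6y = 4 - 1 = 3
Simplify: y = 1/2
Locus: Perpendicular bisector of the segment from (0, -1) to (0, 2): the line y = 1/2


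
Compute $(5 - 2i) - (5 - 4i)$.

(5 - 5) + (-2 - (-4))i = 2i


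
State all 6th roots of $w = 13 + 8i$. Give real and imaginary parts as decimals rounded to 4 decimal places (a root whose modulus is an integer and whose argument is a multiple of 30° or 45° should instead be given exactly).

|w| = sqrt(233) ≈ 15.264338, arg(w) ≈ 31.607502°
Root modulus = sqrt(233)^(1/6) ≈ 1.574997
Root arguments: θ_k = (arg(w) + 360°k)/6 for k = 0, 1, ..., 5
Compute each root as (root modulus)(cos θ_k + i sin θ_k) using full-precision intermediates, then round to 4 decimal places.
Roots: 1.5683 + 0.1446i, 0.6589 + 1.4305i, -0.9094 + 1.2859i, -1.5683 - 0.1446i, -0.6589 - 1.4305i, 0.9094 - 1.2859i


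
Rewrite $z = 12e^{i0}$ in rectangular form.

a = r cos θ = 12 * 1 = 12
b = r sin θ = 12 * 0 = 0
z = 12


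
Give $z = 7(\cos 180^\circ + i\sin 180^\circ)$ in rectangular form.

a = r cos θ = 7 * -1 = -7
b = r sin θ = 7 * 0 = 0
z = -7


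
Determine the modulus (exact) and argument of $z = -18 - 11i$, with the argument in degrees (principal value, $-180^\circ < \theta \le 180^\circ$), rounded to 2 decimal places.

|z| = sqrt((-18)^2 + (-11)^2) = sqrt(445)
arg(z) = arctan(b/a) = arctan(-11/-18) (quadrant-adjusted) = -148.57°


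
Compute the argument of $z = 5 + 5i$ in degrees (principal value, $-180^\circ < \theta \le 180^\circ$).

θ = arctan(b/a) = arctan(5/5) (quadrant-adjusted) = 45°


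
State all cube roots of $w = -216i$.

|w| = 216, arg(w) = 270°
Root modulus = 216^(1/3) = 6
Root arguments: θ_k = (270° + 360°k)/3 for k = 0, 1, ..., 2
Roots: 6i, -3*sqrt(3) - 3i, 3*sqrt(3) - 3i


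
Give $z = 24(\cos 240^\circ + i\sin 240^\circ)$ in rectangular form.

a = r cos θ = 24 * -1/2 = -12
b = r sin θ = 24 * -sqrt(3)/2 = -12*sqrt(3)
z = -12 - 12*sqrt(3)i


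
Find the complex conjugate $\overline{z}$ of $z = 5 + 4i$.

If z = a + bi, then conjugate(z) = a - bi
conjugate(5 + 4i) = 5 - 4i


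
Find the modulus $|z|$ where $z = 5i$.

|z| = sqrt(a^2 + b^2) = sqrt(0^2 + 5^2) = sqrt(25) = 5


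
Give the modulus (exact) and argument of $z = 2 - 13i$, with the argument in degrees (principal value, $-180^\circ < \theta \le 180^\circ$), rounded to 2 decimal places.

|z| = sqrt(2^2 + (-13)^2) = sqrt(173)
arg(z) = arctan(b/a) = arctan(-13/2) (quadrant-adjusted) = -81.25°


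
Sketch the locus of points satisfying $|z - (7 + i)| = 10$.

|z - z0| = r describes a circle centered at z0 with radius r
Here z0 = 7 + i and r = 10
Locus: Circle centered at (7, 1) with radius 10


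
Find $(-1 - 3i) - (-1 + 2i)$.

(-1 - (-1)) + (-3 - 2)i = -5i


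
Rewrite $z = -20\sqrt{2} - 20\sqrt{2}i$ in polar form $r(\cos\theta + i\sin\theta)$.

r = |z| = sqrt(a^2 + b^2) = sqrt((-20*sqrt(2))^2 + (-20*sqrt(2))^2) = sqrt(800 + 800) = sqrt(1600) = 40
θ = arctan(b/a) = arctan(-28.2843/-28.2843) (quadrant-adjusted) = 225°
z = 40(cos 225° + i sin 225°)


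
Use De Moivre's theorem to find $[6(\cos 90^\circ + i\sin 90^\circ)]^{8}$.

By De Moivre: z^n = r^n(cos(nθ) + i sin(nθ))
= 6^8(cos(8*90°) + i sin(8*90°))
= 1679616(cos 0° + i sin 0°)
= 1679616


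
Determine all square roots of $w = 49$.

|w| = 49, arg(w) = 0°
Root modulus = 49^(1/2) = 7
Root arguments: θ_k = (0° + 360°k)/2 for k = 0, 1, ..., 1
Roots: 7, -7


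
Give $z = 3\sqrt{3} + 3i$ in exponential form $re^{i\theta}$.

r = |z| = sqrt((3*sqrt(3))^2 + (3)^2) = sqrt(27 + 9) = sqrt(36) = 6
θ = arctan(b/a) = arctan(3/5.1962) (quadrant-adjusted) = 30° = π/6
z = 6e^(i*π/6)


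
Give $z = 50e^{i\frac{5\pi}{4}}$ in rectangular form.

a = r cos θ = 50 * -sqrt(2)/2 = -25*sqrt(2)
b = r sin θ = 50 * -sqrt(2)/2 = -25*sqrt(2)
z = -25*sqrt(2) - 25*sqrt(2)i


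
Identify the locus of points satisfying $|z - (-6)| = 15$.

|z - z0| = r describes a circle centered at z0 with radius r
Here z0 = -6 and r = 15
Locus: Circle centered at (-6, 0) with radius 15


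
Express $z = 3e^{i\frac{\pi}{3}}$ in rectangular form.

a = r cos θ = 3 * 1/2 = 3/2
b = r sin θ = 3 * sqrt(3)/2 = 3*sqrt(3)/2
z = 3/2 + (3*sqrt(3)/2)i


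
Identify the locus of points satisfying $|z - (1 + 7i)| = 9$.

|z - z0| = r describes a circle centered at z0 with radius r
Here z0 = 1 + 7i and r = 9
Locus: Circle centered at (1, 7) with radius 9


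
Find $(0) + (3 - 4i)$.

(0 + 3) + (0 + (-4))i = 3 - 4i


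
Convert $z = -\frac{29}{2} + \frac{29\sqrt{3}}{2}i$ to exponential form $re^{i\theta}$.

r = |z| = sqrt((-29/2)^2 + (29*sqrt(3)/2)^2) = sqrt(841/4 + 2523/4) = sqrt(841) = 29
θ = arctan(b/a) = arctan(25.1147/-14.5) (quadrant-adjusted) = 120° = 2π/3
z = 29e^(i*2π/3)


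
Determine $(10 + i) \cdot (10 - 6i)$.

(a1*a2 - b1*b2) + (a1*b2 + b1*a2)i
= (100 - (-6)) + (-60 + 10)i
= 106 - 50i


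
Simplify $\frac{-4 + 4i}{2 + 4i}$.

Multiply numerator and denominator by conjugate (2 - 4i):
= (-4 + 4i)(2 - 4i) / (2^2 + 4^2)
= (8 + 24i) / 20
Divide through by 4: (2 + 6i) / 5
= 2/5 + (6/5)i


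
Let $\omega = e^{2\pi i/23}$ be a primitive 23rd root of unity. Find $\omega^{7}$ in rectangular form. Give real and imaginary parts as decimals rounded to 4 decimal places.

ω^7 = e^(2πi·7/23) = e^(i·14π/23)
= cos(14π/23) + i sin(14π/23)
= -0.3349 + 0.9423i


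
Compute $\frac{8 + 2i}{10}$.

Divisor is real, so divide each part by 10:
= 4/5 + (1/5)i


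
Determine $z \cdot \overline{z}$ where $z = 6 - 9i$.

z * conjugate(z) = |z|^2 = a^2 + b^2
= 6^2 + (-9)^2 = 117


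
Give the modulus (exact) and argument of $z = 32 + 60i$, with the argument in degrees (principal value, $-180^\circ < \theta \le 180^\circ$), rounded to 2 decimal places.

|z| = sqrt(32^2 + 60^2) = 68
arg(z) = arctan(b/a) = arctan(60/32) (quadrant-adjusted) = 61.93°


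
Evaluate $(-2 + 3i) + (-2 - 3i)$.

(-2 + (-2)) + (3 + (-3))i = -4


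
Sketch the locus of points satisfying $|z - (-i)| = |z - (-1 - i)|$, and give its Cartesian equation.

|z - z1| = |z - z2| means z is equidistant from z1 and z2,
i.e. the perpendicular bisector of the segment from (0, -1) to (-1, -1) (midpoint (-1/2, -1)).
With z = x + yi, square both sides:
(x - 0)^2 + (y - (-1))^2 = (x - (-1))^2 + (y - (-1))^2
The x^2 and y^2 terms cancel: -2x + 0y = 2 - 1 = 1
Simplify: x = -1/2
Locus: Perpendicular bisector of the segment from (0, -1) to (-1, -1): the line x = -1/2


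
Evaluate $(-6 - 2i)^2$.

(a + bi)^2 = a^2 - b^2 + 2abi
= (-6)^2 - (-2)^2 + 2*(-6)*(-2)i
= 32 + 24i


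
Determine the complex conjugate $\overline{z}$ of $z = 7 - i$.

If z = a + bi, then conjugate(z) = a - bi
conjugate(7 - i) = 7 + i


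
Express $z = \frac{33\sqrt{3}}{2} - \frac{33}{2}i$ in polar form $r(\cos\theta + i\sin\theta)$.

r = |z| = sqrt(a^2 + b^2) = sqrt((33*sqrt(3)/2)^2 + (-33/2)^2) = sqrt(3267/4 + 1089/4) = sqrt(1089) = 33
θ = arctan(b/a) = arctan(-16.5/28.5788) (quadrant-adjusted) = 330°
z = 33(cos 330° + i sin 330°)


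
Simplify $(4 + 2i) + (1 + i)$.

(4 + 1) + (2 + 1)i = 5 + 3i


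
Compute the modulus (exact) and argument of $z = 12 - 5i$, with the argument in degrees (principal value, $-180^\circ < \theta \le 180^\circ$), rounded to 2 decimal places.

|z| = sqrt(12^2 + (-5)^2) = 13
arg(z) = arctan(b/a) = arctan(-5/12) (quadrant-adjusted) = -22.62°


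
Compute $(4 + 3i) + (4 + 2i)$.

(4 + 4) + (3 + 2)i = 8 + 5i


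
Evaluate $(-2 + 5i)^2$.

(a + bi)^2 = a^2 - b^2 + 2abi
= (-2)^2 - 5^2 + 2*(-2)*5i
= -21 - 20i


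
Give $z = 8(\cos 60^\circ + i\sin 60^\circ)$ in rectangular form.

a = r cos θ = 8 * 1/2 = 4
b = r sin θ = 8 * sqrt(3)/2 = 4*sqrt(3)
z = 4 + 4*sqrt(3)i


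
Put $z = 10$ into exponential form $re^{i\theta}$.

r = |z| = sqrt((10)^2 + (0)^2) = sqrt(100 + 0) = sqrt(100) = 10
b = 0 and a > 0, so z lies on the positive real axis: θ = 0
z = 10e^(i*0) = 10


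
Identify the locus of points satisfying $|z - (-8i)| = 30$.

|z - z0| = r describes a circle centered at z0 with radius r
Here z0 = -8i and r = 30
Locus: Circle centered at (0, -8) with radius 30


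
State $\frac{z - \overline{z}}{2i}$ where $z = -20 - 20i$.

z - conjugate(z) = 2bi
(z - conjugate(z))/(2i) = 2bi/(2i) = b = -20


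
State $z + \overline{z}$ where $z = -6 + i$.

z + conjugate(z) = (a + bi) + (a - bi) = 2a
= 2 * (-6) = -12


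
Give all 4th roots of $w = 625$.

|w| = 625, arg(w) = 0°
Root modulus = 625^(1/4) = 5
Root arguments: θ_k = (0° + 360°k)/4 for k = 0, 1, ..., 3
Roots: 5, 5i, -5, -5i


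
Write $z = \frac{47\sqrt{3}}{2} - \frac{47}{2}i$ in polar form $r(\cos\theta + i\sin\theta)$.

r = |z| = sqrt(a^2 + b^2) = sqrt((47*sqrt(3)/2)^2 + (-47/2)^2) = sqrt(6627/4 + 2209/4) = sqrt(2209) = 47
θ = arctan(b/a) = arctan(-23.5/40.7032) (quadrant-adjusted) = 330°
z = 47(cos 330° + i sin 330°)


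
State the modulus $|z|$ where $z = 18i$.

|z| = sqrt(a^2 + b^2) = sqrt(0^2 + 18^2) = sqrt(324) = 18


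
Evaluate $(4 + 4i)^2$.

(a + bi)^2 = a^2 - b^2 + 2abi
= 4^2 - 4^2 + 2*4*4i
= 32i


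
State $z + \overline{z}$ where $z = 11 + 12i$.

z + conjugate(z) = (a + bi) + (a - bi) = 2a
= 2 * 11 = 22


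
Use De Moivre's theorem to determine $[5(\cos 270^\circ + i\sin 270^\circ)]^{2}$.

By De Moivre: z^n = r^n(cos(nθ) + i sin(nθ))
= 5^2(cos(2*270°) + i sin(2*270°))
= 25(cos 180° + i sin 180°)
= -25


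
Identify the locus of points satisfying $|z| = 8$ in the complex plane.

|z| = 8 means sqrt(x^2 + y^2) = 8
This is a circle of radius 8 centered at the origin


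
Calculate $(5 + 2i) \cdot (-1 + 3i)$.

(a1*a2 - b1*b2) + (a1*b2 + b1*a2)i
= (-5 - 6) + (15 + (-2))i
= -11 + 13i


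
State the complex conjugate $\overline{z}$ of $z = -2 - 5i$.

If z = a + bi, then conjugate(z) = a - bi
conjugate(-2 - 5i) = -2 + 5i


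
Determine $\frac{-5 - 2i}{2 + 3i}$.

Multiply numerator and denominator by conjugate (2 - 3i):
= (-5 - 2i)(2 - 3i) / (2^2 + 3^2)
= (-16 + 11i) / 13
= -16/13 + (11/13)i


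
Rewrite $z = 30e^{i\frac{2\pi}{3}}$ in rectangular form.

a = r cos θ = 30 * -1/2 = -15
b = r sin θ = 30 * sqrt(3)/2 = 15*sqrt(3)
z = -15 + 15*sqrt(3)i


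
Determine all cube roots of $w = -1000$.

|w| = 1000, arg(w) = 180°
Root modulus = 1000^(1/3) = 10
Root arguments: θ_k = (180° + 360°k)/3 for k = 0, 1, ..., 2
Roots: 5 + 5*sqrt(3)i, -10, 5 - 5*sqrt(3)i


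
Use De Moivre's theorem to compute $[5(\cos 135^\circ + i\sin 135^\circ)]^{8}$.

By De Moivre: z^n = r^n(cos(nθ) + i sin(nθ))
= 5^8(cos(8*135°) + i sin(8*135°))
= 390625(cos 0° + i sin 0°)
= 390625


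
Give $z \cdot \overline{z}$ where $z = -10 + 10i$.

z * conjugate(z) = |z|^2 = a^2 + b^2
= (-10)^2 + 10^2 = 200


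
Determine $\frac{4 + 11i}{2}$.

Divisor is real, so divide each part by 2:
= 2 + (11/2)i


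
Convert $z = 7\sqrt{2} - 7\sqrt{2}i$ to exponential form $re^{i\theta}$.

r = |z| = sqrt((7*sqrt(2))^2 + (-7*sqrt(2))^2) = sqrt(98 + 98) = sqrt(196) = 14
θ = arctan(b/a) = arctan(-9.8995/9.8995) (quadrant-adjusted) = -45° = -π/4
z = 14e^(-i*π/4)


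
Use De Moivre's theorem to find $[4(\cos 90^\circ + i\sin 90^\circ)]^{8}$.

By De Moivre: z^n = r^n(cos(nθ) + i sin(nθ))
= 4^8(cos(8*90°) + i sin(8*90°))
= 65536(cos 0° + i sin 0°)
= 65536


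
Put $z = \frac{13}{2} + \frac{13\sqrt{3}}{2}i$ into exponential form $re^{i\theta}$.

r = |z| = sqrt((13/2)^2 + (13*sqrt(3)/2)^2) = sqrt(169/4 + 507/4) = sqrt(169) = 13
θ = arctan(b/a) = arctan(11.2583/6.5) (quadrant-adjusted) = 60° = π/3
z = 13e^(i*π/3)


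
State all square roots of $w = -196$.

|w| = 196, arg(w) = 180°
Root modulus = 196^(1/2) = 14
Root arguments: θ_k = (180° + 360°k)/2 for k = 0, 1, ..., 1
Roots: 14i, -14i


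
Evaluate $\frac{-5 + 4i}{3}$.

Divisor is real, so divide each part by 3:
= -5/3 + (4/3)i


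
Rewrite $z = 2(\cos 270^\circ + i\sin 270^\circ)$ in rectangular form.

a = r cos θ = 2 * 0 = 0
b = r sin θ = 2 * -1 = -2
z = -2i


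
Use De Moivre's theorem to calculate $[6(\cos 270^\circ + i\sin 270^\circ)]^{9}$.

By De Moivre: z^n = r^n(cos(nθ) + i sin(nθ))
= 6^9(cos(9*270°) + i sin(9*270°))
= 10077696(cos 270° + i sin 270°)
= -10077696i


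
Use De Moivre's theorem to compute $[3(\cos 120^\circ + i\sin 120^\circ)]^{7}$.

By De Moivre: z^n = r^n(cos(nθ) + i sin(nθ))
= 3^7(cos(7*120°) + i sin(7*120°))
= 2187(cos 120° + i sin 120°)
= -2187/2 + (2187*sqrt(3)/2)i


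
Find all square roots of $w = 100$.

|w| = 100, arg(w) = 0°
Root modulus = 100^(1/2) = 10
Root arguments: θ_k = (0° + 360°k)/2 for k = 0, 1, ..., 1
Roots: 10, -10


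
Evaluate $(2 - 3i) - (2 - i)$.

(2 - 2) + (-3 - (-1))i = -2i


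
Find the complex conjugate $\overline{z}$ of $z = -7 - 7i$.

If z = a + bi, then conjugate(z) = a - bi
conjugate(-7 - 7i) = -7 + 7i


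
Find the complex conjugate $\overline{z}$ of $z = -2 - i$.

If z = a + bi, then conjugate(z) = a - bi
conjugate(-2 - i) = -2 + i


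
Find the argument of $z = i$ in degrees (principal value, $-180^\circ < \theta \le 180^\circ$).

a = 0 and b > 0, so z lies on the positive imaginary axis: θ = 90°


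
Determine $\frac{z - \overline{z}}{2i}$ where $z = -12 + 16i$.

z - conjugate(z) = 2bi
(z - conjugate(z))/(2i) = 2bi/(2i) = b = 16


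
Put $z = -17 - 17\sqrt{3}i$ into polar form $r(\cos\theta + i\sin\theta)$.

r = |z| = sqrt(a^2 + b^2) = sqrt((-17)^2 + (-17*sqrt(3))^2) = sqrt(289 + 867) = sqrt(1156) = 34
θ = arctan(b/a) = arctan(-29.4449/-17) (quadrant-adjusted) = 240°
z = 34(cos 240° + i sin 240°)


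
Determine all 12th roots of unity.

ω_k = e^(2πik/12) = cos(2πk/12) + i sin(2πk/12) for k = 0, 1, ..., 11
Roots: 1, sqrt(3)/2 + (1/2)i, 1/2 + (sqrt(3)/2)i, i, -1/2 + (sqrt(3)/2)i, -sqrt(3)/2 + (1/2)i, -1, -sqrt(3)/2 - (1/2)i, -1/2 - (sqrt(3)/2)i, -i, 1/2 - (sqrt(3)/2)i, sqrt(3)/2 - (1/2)i


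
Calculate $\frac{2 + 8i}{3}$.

Divisor is real, so divide each part by 3:
= 2/3 + (8/3)i


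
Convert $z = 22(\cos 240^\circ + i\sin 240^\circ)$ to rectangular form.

a = r cos θ = 22 * -1/2 = -11
b = r sin θ = 22 * -sqrt(3)/2 = -11*sqrt(3)
z = -11 - 11*sqrt(3)i


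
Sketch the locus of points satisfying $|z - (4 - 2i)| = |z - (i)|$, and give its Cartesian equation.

|z - z1| = |z - z2| means z is equidistant from z1 and z2,
i.e. the perpendicular bisector of the segment from (4, -2) to (0, 1) (midpoint (2, -1/2)).
With z = x + yi, square both sides:
(x - 4)^2 + (y - (-2))^2 = (x - 0)^2 + (y - 1)^2
The x^2 and y^2 terms cancel: -8x + 6y = 1 - 20 = -19
Simplify: 8x - 6y = 19
Locus: Perpendicular bisector of the segment from (4, -2) to (0, 1): the line 8x - 6y = 19


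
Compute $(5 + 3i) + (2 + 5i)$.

(5 + 2) + (3 + 5)i = 7 + 8i


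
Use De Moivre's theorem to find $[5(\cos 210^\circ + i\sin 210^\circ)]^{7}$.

By De Moivre: z^n = r^n(cos(nθ) + i sin(nθ))
= 5^7(cos(7*210°) + i sin(7*210°))
= 78125(cos 30° + i sin 30°)
= 78125*sqrt(3)/2 + (78125/2)i


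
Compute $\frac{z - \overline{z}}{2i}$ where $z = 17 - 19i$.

z - conjugate(z) = 2bi
(z - conjugate(z))/(2i) = 2bi/(2i) = b = -19


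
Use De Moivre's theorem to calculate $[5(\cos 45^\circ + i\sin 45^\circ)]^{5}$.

By De Moivre: z^n = r^n(cos(nθ) + i sin(nθ))
= 5^5(cos(5*45°) + i sin(5*45°))
= 3125(cos 225° + i sin 225°)
= -3125*sqrt(2)/2 - (3125*sqrt(2)/2)i


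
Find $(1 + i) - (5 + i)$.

(1 - 5) + (1 - 1)i = -4


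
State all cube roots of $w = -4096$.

|w| = 4096, arg(w) = 180°
Root modulus = 4096^(1/3) = 16
Root arguments: θ_k = (180° + 360°k)/3 for k = 0, 1, ..., 2
Roots: 8 + 8*sqrt(3)i, -16, 8 - 8*sqrt(3)i


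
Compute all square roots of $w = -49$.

|w| = 49, arg(w) = 180°
Root modulus = 49^(1/2) = 7
Root arguments: θ_k = (180° + 360°k)/2 for k = 0, 1, ..., 1
Roots: 7i, -7i


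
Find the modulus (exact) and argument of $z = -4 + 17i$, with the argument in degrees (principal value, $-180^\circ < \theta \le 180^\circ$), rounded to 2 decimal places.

|z| = sqrt((-4)^2 + 17^2) = sqrt(305)
arg(z) = arctan(b/a) = arctan(17/-4) (quadrant-adjusted) = 103.24°


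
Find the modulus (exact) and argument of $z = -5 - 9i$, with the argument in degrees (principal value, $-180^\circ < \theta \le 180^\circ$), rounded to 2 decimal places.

|z| = sqrt((-5)^2 + (-9)^2) = sqrt(106)
arg(z) = arctan(b/a) = arctan(-9/-5) (quadrant-adjusted) = -119.05°


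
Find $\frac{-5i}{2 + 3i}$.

Multiply numerator and denominator by conjugate (2 - 3i):
= (-5i)(2 - 3i) / (2^2 + 3^2)
= (-15 - 10i) / 13
= -15/13 - (10/13)i


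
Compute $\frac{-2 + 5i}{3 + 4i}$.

Multiply numerator and denominator by conjugate (3 - 4i):
= (-2 + 5i)(3 - 4i) / (3^2 + 4^2)
= (14 + 23i) / 25
= 14/25 + (23/25)i


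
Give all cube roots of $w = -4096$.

|w| = 4096, arg(w) = 180°
Root modulus = 4096^(1/3) = 16
Root arguments: θ_k = (180° + 360°k)/3 for k = 0, 1, ..., 2
Roots: 8 + 8*sqrt(3)i, -16, 8 - 8*sqrt(3)i


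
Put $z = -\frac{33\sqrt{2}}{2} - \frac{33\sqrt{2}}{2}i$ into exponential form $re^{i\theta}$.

r = |z| = sqrt((-33*sqrt(2)/2)^2 + (-33*sqrt(2)/2)^2) = sqrt(1089/2 + 1089/2) = sqrt(1089) = 33
θ = arctan(b/a) = arctan(-23.3345/-23.3345) (quadrant-adjusted) = 225° = 5π/4
z = 33e^(i*5π/4)


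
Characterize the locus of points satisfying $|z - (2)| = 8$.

|z - z0| = r describes a circle centered at z0 with radius r
Here z0 = 2 and r = 8
Locus: Circle centered at (2, 0) with radius 8


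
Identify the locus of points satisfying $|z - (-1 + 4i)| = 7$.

|z - z0| = r describes a circle centered at z0 with radius r
Here z0 = -1 + 4i and r = 7
Locus: Circle centered at (-1, 4) with radius 7


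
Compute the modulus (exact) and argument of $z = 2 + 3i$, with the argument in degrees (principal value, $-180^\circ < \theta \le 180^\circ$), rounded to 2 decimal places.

|z| = sqrt(2^2 + 3^2) = sqrt(13)
arg(z) = arctan(b/a) = arctan(3/2) (quadrant-adjusted) = 56.31°


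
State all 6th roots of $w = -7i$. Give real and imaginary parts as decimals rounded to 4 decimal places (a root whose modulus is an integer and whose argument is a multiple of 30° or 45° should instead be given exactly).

|w| = 7, arg(w) = 270°
Root modulus = 7^(1/6) ≈ 1.383088
Root arguments: θ_k = (270° + 360°k)/6 for k = 0, 1, ..., 5
Compute each root as (root modulus)(cos θ_k + i sin θ_k) using full-precision intermediates, then round to 4 decimal places.
Roots: 0.9780 + 0.9780i, -0.3580 + 1.3360i, -1.3360 + 0.3580i, -0.9780 - 0.9780i, 0.3580 - 1.3360i, 1.3360 - 0.3580i


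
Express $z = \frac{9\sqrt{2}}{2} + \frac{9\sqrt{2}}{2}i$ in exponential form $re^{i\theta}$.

r = |z| = sqrt((9*sqrt(2)/2)^2 + (9*sqrt(2)/2)^2) = sqrt(81/2 + 81/2) = sqrt(81) = 9
θ = arctan(b/a) = arctan(6.364/6.364) (quadrant-adjusted) = 45° = π/4
z = 9e^(i*π/4)


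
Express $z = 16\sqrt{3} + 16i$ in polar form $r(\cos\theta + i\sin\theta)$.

r = |z| = sqrt(a^2 + b^2) = sqrt((16*sqrt(3))^2 + (16)^2) = sqrt(768 + 256) = sqrt(1024) = 32
θ = arctan(b/a) = arctan(16/27.7128) (quadrant-adjusted) = 30°
z = 32(cos 30° + i sin 30°)


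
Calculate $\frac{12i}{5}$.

Divisor is real, so divide each part by 5:
= 0 + (12/5)i


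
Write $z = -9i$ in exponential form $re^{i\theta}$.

r = |z| = sqrt((0)^2 + (-9)^2) = sqrt(0 + 81) = sqrt(81) = 9
a = 0 and b < 0, so z lies on the negative imaginary axis: θ = -90° = -π/2
z = 9e^(-i*π/2)


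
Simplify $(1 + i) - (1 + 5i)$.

(1 - 1) + (1 - 5)i = -4i


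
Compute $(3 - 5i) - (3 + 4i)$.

(3 - 3) + (-5 - 4)i = -9i


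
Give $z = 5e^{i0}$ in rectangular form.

a = r cos θ = 5 * 1 = 5
b = r sin θ = 5 * 0 = 0
z = 5


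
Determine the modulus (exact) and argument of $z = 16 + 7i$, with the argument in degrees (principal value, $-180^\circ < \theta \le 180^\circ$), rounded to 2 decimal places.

|z| = sqrt(16^2 + 7^2) = sqrt(305)
arg(z) = arctan(b/a) = arctan(7/16) (quadrant-adjusted) = 23.63°


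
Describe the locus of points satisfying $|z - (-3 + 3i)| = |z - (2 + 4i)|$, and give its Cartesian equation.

|z - z1| = |z - z2| means z is equidistant from z1 and z2,
i.e. the perpendicular bisector of the segment from (-3, 3) to (2, 4) (midpoint (-1/2, 7/2)).
With z = x + yi, square both sides:
(x - (-3))^2 + (y - 3)^2 = (x - 2)^2 + (y - 4)^2
The x^2 and y^2 terms cancel: 10x + 2y = 20 - 18 = 2
Simplify: 5x + y = 1
Locus: Perpendicular bisector of the segment from (-3, 3) to (2, 4): the line 5x + y = 1


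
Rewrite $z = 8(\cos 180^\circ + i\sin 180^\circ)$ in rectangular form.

a = r cos θ = 8 * -1 = -8
b = r sin θ = 8 * 0 = 0
z = -8


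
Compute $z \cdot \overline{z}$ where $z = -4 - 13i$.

z * conjugate(z) = |z|^2 = a^2 + b^2
= (-4)^2 + (-13)^2 = 185


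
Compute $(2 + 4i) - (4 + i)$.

(2 - 4) + (4 - 1)i = -2 + 3i


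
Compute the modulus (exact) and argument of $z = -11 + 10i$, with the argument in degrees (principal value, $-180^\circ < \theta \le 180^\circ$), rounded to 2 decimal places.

|z| = sqrt((-11)^2 + 10^2) = sqrt(221)
arg(z) = arctan(b/a) = arctan(10/-11) (quadrant-adjusted) = 137.73°


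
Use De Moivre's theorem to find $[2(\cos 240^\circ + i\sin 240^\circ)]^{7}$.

By De Moivre: z^n = r^n(cos(nθ) + i sin(nθ))
= 2^7(cos(7*240°) + i sin(7*240°))
= 128(cos 240° + i sin 240°)
= -64 - 64*sqrt(3)i


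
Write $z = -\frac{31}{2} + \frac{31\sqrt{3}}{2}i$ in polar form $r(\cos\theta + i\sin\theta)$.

r = |z| = sqrt(a^2 + b^2) = sqrt((-31/2)^2 + (31*sqrt(3)/2)^2) = sqrt(961/4 + 2883/4) = sqrt(961) = 31
θ = arctan(b/a) = arctan(26.8468/-15.5) (quadrant-adjusted) = 120°
z = 31(cos 120° + i sin 120°)


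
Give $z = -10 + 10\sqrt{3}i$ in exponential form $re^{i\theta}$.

r = |z| = sqrt((-10)^2 + (10*sqrt(3))^2) = sqrt(100 + 300) = sqrt(400) = 20
θ = arctan(b/a) = arctan(17.3205/-10) (quadrant-adjusted) = 120° = 2π/3
z = 20e^(i*2π/3)


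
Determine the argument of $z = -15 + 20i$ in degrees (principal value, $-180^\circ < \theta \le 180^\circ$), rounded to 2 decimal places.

θ = arctan(b/a) = arctan(20/-15) (quadrant-adjusted) = 126.87°


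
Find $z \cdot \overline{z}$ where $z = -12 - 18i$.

z * conjugate(z) = |z|^2 = a^2 + b^2
= (-12)^2 + (-18)^2 = 468


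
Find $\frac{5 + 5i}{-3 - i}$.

Multiply numerator and denominator by conjugate (-3 + i):
= (5 + 5i)(-3 + i) / ((-3)^2 + (-1)^2)
= (-20 - 10i) / 10
= -2 - i


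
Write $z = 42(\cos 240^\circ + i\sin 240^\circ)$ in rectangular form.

a = r cos θ = 42 * -1/2 = -21
b = r sin θ = 42 * -sqrt(3)/2 = -21*sqrt(3)
z = -21 - 21*sqrt(3)i


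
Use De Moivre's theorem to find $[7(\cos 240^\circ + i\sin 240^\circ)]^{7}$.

By De Moivre: z^n = r^n(cos(nθ) + i sin(nθ))
= 7^7(cos(7*240°) + i sin(7*240°))
= 823543(cos 240° + i sin 240°)
= -823543/2 - (823543*sqrt(3)/2)i


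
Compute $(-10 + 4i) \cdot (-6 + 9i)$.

(a1*a2 - b1*b2) + (a1*b2 + b1*a2)i
= (60 - 36) + (-90 + (-24))i
= 24 - 114i


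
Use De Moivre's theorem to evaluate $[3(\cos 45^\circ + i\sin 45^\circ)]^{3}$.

By De Moivre: z^n = r^n(cos(nθ) + i sin(nθ))
= 3^3(cos(3*45°) + i sin(3*45°))
= 27(cos 135° + i sin 135°)
= -27*sqrt(2)/2 + (27*sqrt(2)/2)i


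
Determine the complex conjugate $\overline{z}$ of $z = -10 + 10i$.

If z = a + bi, then conjugate(z) = a - bi
conjugate(-10 + 10i) = -10 - 10i


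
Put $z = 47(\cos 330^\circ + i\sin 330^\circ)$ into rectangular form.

a = r cos θ = 47 * sqrt(3)/2 = 47*sqrt(3)/2
b = r sin θ = 47 * -1/2 = -47/2
z = 47*sqrt(3)/2 - (47/2)i


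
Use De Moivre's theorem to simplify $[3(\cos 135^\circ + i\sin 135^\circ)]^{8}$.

By De Moivre: z^n = r^n(cos(nθ) + i sin(nθ))
= 3^8(cos(8*135°) + i sin(8*135°))
= 6561(cos 0° + i sin 0°)
= 6561


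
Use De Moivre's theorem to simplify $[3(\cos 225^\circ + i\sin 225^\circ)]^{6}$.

By De Moivre: z^n = r^n(cos(nθ) + i sin(nθ))
= 3^6(cos(6*225°) + i sin(6*225°))
= 729(cos 270° + i sin 270°)
= -729i


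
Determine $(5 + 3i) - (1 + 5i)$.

(5 - 1) + (3 - 5)i = 4 - 2i


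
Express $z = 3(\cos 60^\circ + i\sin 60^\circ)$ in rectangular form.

a = r cos θ = 3 * 1/2 = 3/2
b = r sin θ = 3 * sqrt(3)/2 = 3*sqrt(3)/2
z = 3/2 + (3*sqrt(3)/2)i


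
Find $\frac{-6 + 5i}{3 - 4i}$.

Multiply numerator and denominator by conjugate (3 + 4i):
= (-6 + 5i)(3 + 4i) / (3^2 + (-4)^2)
= (-38 - 9i) / 25
= -38/25 - (9/25)i


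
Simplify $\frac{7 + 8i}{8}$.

Divisor is real, so divide each part by 8:
= 7/8 + i


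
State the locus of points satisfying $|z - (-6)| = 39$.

|z - z0| = r describes a circle centered at z0 with radius r
Here z0 = -6 and r = 39
Locus: Circle centered at (-6, 0) with radius 39


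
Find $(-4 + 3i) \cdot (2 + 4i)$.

(a1*a2 - b1*b2) + (a1*b2 + b1*a2)i
= (-8 - 12) + (-16 + 6)i
= -20 - 10i


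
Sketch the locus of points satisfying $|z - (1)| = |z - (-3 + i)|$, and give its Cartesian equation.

|z - z1| = |z - z2| means z is equidistant from z1 and z2,
i.e. the perpendicular bisector of the segment from (1, 0) to (-3, 1) (midpoint (-1, 1/2)).
With z = x + yi, square both sides:
(x - 1)^2 + (y - 0)^2 = (x - (-3))^2 + (y - 1)^2
The x^2 and y^2 terms cancel: -8x + 2y = 10 - 1 = 9
Simplify: 8x - 2y = -9
Locus: Perpendicular bisector of the segment from (1, 0) to (-3, 1): the line 8x - 2y = -9


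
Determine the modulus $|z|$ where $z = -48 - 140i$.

|z| = sqrt(a^2 + b^2) = sqrt((-48)^2 + (-140)^2) = sqrt(21904) = 148


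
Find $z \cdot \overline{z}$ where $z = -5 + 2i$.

z * conjugate(z) = |z|^2 = a^2 + b^2
= (-5)^2 + 2^2 = 29


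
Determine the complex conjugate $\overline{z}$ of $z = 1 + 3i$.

If z = a + bi, then conjugate(z) = a - bi
conjugate(1 + 3i) = 1 - 3i


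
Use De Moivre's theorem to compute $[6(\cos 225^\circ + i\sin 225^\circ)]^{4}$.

By De Moivre: z^n = r^n(cos(nθ) + i sin(nθ))
= 6^4(cos(4*225°) + i sin(4*225°))
= 1296(cos 180° + i sin 180°)
= -1296


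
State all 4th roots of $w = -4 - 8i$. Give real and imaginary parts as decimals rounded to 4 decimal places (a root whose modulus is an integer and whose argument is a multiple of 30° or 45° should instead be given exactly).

|w| = sqrt(80) ≈ 8.944272, arg(w) ≈ 243.434949°
Root modulus = sqrt(80)^(1/4) ≈ 1.729363
Root arguments: θ_k = (arg(w) + 360°k)/4 for k = 0, 1, ..., 3
Compute each root as (root modulus)(cos θ_k + i sin θ_k) using full-precision intermediates, then round to 4 decimal places.
Roots: 0.8421 + 1.5105i, -1.5105 + 0.8421i, -0.8421 - 1.5105i, 1.5105 - 0.8421i


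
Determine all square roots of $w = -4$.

|w| = 4, arg(w) = 180°
Root modulus = 4^(1/2) = 2
Root arguments: θ_k = (180° + 360°k)/2 for k = 0, 1, ..., 1
Roots: 2i, -2i


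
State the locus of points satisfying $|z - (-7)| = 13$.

|z - z0| = r describes a circle centered at z0 with radius r
Here z0 = -7 and r = 13
Locus: Circle centered at (-7, 0) with radius 13


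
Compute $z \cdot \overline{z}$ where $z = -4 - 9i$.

z * conjugate(z) = |z|^2 = a^2 + b^2
= (-4)^2 + (-9)^2 = 97


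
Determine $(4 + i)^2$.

(a + bi)^2 = a^2 - b^2 + 2abi
= 4^2 - 1^2 + 2*4*1i
= 15 + 8i


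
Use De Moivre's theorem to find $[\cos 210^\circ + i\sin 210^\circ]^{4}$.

By De Moivre: z^n = r^n(cos(nθ) + i sin(nθ))
= 1^4(cos(4*210°) + i sin(4*210°))
= 1(cos 120° + i sin 120°)
= -1/2 + (sqrt(3)/2)i


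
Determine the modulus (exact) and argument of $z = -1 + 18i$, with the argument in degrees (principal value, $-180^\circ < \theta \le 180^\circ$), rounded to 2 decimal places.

|z| = sqrt((-1)^2 + 18^2) = sqrt(325)
arg(z) = arctan(b/a) = arctan(18/-1) (quadrant-adjusted) = 93.18°


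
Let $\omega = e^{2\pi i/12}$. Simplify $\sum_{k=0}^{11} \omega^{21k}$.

Let ζ = ω^21 = e^(2πi·21/12). Since 12 ∤ 21, ζ ≠ 1.
Sum = Σ_{k=0}^{11} ζ^k = (ζ^12 - 1)/(ζ - 1) = (ω^{21·12} - 1)/(ζ - 1) = (1 - 1)/(ζ - 1) = 0


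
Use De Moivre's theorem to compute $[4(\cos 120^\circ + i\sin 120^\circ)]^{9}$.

By De Moivre: z^n = r^n(cos(nθ) + i sin(nθ))
= 4^9(cos(9*120°) + i sin(9*120°))
= 262144(cos 0° + i sin 0°)
= 262144


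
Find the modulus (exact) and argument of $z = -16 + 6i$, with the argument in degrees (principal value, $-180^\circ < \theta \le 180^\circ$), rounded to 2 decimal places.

|z| = sqrt((-16)^2 + 6^2) = sqrt(292)
arg(z) = arctan(b/a) = arctan(6/-16) (quadrant-adjusted) = 159.44°


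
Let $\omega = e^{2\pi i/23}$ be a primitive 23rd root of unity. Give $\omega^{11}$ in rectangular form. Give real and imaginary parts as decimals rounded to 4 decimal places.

ω^11 = e^(2πi·11/23) = e^(i·22π/23)
= cos(22π/23) + i sin(22π/23)
= -0.9907 + 0.1362i


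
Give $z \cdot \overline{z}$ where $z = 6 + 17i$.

z * conjugate(z) = |z|^2 = a^2 + b^2
= 6^2 + 17^2 = 325


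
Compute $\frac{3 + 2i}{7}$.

Divisor is real, so divide each part by 7:
= 3/7 + (2/7)i


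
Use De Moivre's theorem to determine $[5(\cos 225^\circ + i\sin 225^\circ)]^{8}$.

By De Moivre: z^n = r^n(cos(nθ) + i sin(nθ))
= 5^8(cos(8*225°) + i sin(8*225°))
= 390625(cos 0° + i sin 0°)
= 390625


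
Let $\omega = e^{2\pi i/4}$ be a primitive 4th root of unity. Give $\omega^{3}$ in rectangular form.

ω^3 = e^(2πi·3/4) = e^(i·3π/2)
= cos(3π/2) + i sin(3π/2)
= -i


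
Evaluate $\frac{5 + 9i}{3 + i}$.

Multiply numerator and denominator by conjugate (3 - i):
= (5 + 9i)(3 - i) / (3^2 + 1^2)
= (24 + 22i) / 10
Divide through by 2: (12 + 11i) / 5
= 12/5 + (11/5)i


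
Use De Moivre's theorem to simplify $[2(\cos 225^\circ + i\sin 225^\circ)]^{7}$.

By De Moivre: z^n = r^n(cos(nθ) + i sin(nθ))
= 2^7(cos(7*225°) + i sin(7*225°))
= 128(cos 135° + i sin 135°)
= -64*sqrt(2) + 64*sqrt(2)i


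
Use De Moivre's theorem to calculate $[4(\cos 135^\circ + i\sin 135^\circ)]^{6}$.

By De Moivre: z^n = r^n(cos(nθ) + i sin(nθ))
= 4^6(cos(6*135°) + i sin(6*135°))
= 4096(cos 90° + i sin 90°)
= 4096i


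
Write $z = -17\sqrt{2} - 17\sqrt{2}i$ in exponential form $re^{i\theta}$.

r = |z| = sqrt((-17*sqrt(2))^2 + (-17*sqrt(2))^2) = sqrt(578 + 578) = sqrt(1156) = 34
θ = arctan(b/a) = arctan(-24.0416/-24.0416) (quadrant-adjusted) = -135° = -3π/4
z = 34e^(-i*3π/4)


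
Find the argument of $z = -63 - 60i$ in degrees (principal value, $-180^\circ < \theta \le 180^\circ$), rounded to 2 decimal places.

θ = arctan(b/a) = arctan(-60/-63) (quadrant-adjusted) = -136.40°


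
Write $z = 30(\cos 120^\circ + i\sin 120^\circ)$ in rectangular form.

a = r cos θ = 30 * -1/2 = -15
b = r sin θ = 30 * sqrt(3)/2 = 15*sqrt(3)
z = -15 + 15*sqrt(3)i


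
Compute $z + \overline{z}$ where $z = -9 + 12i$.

z + conjugate(z) = (a + bi) + (a - bi) = 2a
= 2 * (-9) = -18


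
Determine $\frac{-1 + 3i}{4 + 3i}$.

Multiply numerator and denominator by conjugate (4 - 3i):
= (-1 + 3i)(4 - 3i) / (4^2 + 3^2)
= (5 + 15i) / 25
Divide through by 5: (1 + 3i) / 5
= 1/5 + (3/5)i


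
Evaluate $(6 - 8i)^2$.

(a + bi)^2 = a^2 - b^2 + 2abi
= 6^2 - (-8)^2 + 2*6*(-8)i
= -28 - 96i


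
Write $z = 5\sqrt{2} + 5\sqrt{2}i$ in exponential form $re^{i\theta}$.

r = |z| = sqrt((5*sqrt(2))^2 + (5*sqrt(2))^2) = sqrt(50 + 50) = sqrt(100) = 10
θ = arctan(b/a) = arctan(7.0711/7.0711) (quadrant-adjusted) = 45° = π/4
z = 10e^(i*π/4)


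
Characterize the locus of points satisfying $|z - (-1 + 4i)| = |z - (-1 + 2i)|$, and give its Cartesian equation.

|z - z1| = |z - z2| means z is equidistant from z1 and z2,
i.e. the perpendicular bisector of the segment from (-1, 4) to (-1, 2) (midpoint (-1, 3)).
With z = x + yi, square both sides:
(x - (-1))^2 + (y - 4)^2 = (x - (-1))^2 + (y - 2)^2
The x^2 and y^2 terms cancel: 0x + (-4)y = 5 - 17 = -12
Simplify: y = 3
Locus: Perpendicular bisector of the segment from (-1, 4) to (-1, 2): the line y = 3


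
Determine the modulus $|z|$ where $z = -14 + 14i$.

|z| = sqrt(a^2 + b^2) = sqrt((-14)^2 + 14^2) = sqrt(392) = sqrt(392)


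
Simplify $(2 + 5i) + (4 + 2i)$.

(2 + 4) + (5 + 2)i = 6 + 7i
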